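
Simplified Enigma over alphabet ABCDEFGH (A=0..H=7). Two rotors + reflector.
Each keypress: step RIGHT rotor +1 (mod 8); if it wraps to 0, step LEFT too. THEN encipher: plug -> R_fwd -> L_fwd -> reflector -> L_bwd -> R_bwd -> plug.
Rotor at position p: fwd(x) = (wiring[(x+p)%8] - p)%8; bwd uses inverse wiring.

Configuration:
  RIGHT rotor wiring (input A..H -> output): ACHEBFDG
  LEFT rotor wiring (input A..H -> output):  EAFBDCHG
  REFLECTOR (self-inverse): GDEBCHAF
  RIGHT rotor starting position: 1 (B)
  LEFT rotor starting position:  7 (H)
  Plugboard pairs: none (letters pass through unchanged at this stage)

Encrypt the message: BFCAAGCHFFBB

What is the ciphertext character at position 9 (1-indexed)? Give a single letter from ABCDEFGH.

Char 1 ('B'): step: R->2, L=7; B->plug->B->R->C->L->B->refl->D->L'->G->R'->G->plug->G
Char 2 ('F'): step: R->3, L=7; F->plug->F->R->F->L->E->refl->C->L'->E->R'->H->plug->H
Char 3 ('C'): step: R->4, L=7; C->plug->C->R->H->L->A->refl->G->L'->D->R'->G->plug->G
Char 4 ('A'): step: R->5, L=7; A->plug->A->R->A->L->H->refl->F->L'->B->R'->C->plug->C
Char 5 ('A'): step: R->6, L=7; A->plug->A->R->F->L->E->refl->C->L'->E->R'->D->plug->D
Char 6 ('G'): step: R->7, L=7; G->plug->G->R->G->L->D->refl->B->L'->C->R'->F->plug->F
Char 7 ('C'): step: R->0, L->0 (L advanced); C->plug->C->R->H->L->G->refl->A->L'->B->R'->E->plug->E
Char 8 ('H'): step: R->1, L=0; H->plug->H->R->H->L->G->refl->A->L'->B->R'->A->plug->A
Char 9 ('F'): step: R->2, L=0; F->plug->F->R->E->L->D->refl->B->L'->D->R'->D->plug->D

D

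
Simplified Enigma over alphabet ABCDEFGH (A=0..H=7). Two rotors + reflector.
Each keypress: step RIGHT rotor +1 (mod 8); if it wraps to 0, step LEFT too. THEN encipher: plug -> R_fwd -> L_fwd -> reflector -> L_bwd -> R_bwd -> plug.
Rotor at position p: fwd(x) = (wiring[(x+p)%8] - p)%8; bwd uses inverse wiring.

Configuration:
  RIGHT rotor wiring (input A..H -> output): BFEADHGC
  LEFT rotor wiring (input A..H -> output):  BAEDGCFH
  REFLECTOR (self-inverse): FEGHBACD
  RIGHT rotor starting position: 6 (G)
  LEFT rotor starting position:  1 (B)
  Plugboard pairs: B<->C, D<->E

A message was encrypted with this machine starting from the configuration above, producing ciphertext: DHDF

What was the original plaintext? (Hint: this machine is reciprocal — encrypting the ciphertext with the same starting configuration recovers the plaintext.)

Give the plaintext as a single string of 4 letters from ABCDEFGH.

Answer: GAAG

Derivation:
Char 1 ('D'): step: R->7, L=1; D->plug->E->R->B->L->D->refl->H->L'->A->R'->G->plug->G
Char 2 ('H'): step: R->0, L->2 (L advanced); H->plug->H->R->C->L->E->refl->B->L'->B->R'->A->plug->A
Char 3 ('D'): step: R->1, L=2; D->plug->E->R->G->L->H->refl->D->L'->E->R'->A->plug->A
Char 4 ('F'): step: R->2, L=2; F->plug->F->R->A->L->C->refl->G->L'->H->R'->G->plug->G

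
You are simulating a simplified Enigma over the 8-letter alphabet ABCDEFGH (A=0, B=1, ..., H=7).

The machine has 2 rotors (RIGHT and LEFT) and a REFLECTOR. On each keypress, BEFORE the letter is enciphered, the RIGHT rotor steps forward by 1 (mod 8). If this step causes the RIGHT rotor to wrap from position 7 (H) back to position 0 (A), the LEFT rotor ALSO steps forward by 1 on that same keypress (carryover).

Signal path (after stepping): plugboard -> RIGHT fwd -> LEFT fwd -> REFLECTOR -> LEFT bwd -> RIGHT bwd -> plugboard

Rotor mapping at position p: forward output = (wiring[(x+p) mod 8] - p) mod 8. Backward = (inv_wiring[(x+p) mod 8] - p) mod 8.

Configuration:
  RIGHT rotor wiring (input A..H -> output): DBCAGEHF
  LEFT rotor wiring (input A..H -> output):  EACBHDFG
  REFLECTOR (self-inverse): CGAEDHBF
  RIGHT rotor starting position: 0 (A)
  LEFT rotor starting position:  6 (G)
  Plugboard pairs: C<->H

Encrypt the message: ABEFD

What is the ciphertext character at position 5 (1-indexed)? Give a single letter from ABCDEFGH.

Char 1 ('A'): step: R->1, L=6; A->plug->A->R->A->L->H->refl->F->L'->H->R'->C->plug->H
Char 2 ('B'): step: R->2, L=6; B->plug->B->R->G->L->B->refl->G->L'->C->R'->D->plug->D
Char 3 ('E'): step: R->3, L=6; E->plug->E->R->C->L->G->refl->B->L'->G->R'->G->plug->G
Char 4 ('F'): step: R->4, L=6; F->plug->F->R->F->L->D->refl->E->L'->E->R'->H->plug->C
Char 5 ('D'): step: R->5, L=6; D->plug->D->R->G->L->B->refl->G->L'->C->R'->B->plug->B

B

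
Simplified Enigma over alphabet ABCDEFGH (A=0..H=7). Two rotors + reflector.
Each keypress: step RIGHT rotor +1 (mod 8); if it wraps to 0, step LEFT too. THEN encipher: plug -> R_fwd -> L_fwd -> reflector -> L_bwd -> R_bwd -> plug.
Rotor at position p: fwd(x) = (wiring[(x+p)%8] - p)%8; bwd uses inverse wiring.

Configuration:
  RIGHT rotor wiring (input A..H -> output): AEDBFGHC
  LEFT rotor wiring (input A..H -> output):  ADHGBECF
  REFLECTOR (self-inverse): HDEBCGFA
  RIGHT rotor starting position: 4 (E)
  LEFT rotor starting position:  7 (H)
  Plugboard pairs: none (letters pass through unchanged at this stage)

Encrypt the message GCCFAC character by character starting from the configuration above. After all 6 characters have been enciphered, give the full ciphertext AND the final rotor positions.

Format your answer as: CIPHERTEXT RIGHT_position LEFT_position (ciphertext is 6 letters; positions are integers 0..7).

Char 1 ('G'): step: R->5, L=7; G->plug->G->R->E->L->H->refl->A->L'->D->R'->D->plug->D
Char 2 ('C'): step: R->6, L=7; C->plug->C->R->C->L->E->refl->C->L'->F->R'->E->plug->E
Char 3 ('C'): step: R->7, L=7; C->plug->C->R->F->L->C->refl->E->L'->C->R'->E->plug->E
Char 4 ('F'): step: R->0, L->0 (L advanced); F->plug->F->R->G->L->C->refl->E->L'->F->R'->E->plug->E
Char 5 ('A'): step: R->1, L=0; A->plug->A->R->D->L->G->refl->F->L'->H->R'->H->plug->H
Char 6 ('C'): step: R->2, L=0; C->plug->C->R->D->L->G->refl->F->L'->H->R'->B->plug->B
Final: ciphertext=DEEEHB, RIGHT=2, LEFT=0

Answer: DEEEHB 2 0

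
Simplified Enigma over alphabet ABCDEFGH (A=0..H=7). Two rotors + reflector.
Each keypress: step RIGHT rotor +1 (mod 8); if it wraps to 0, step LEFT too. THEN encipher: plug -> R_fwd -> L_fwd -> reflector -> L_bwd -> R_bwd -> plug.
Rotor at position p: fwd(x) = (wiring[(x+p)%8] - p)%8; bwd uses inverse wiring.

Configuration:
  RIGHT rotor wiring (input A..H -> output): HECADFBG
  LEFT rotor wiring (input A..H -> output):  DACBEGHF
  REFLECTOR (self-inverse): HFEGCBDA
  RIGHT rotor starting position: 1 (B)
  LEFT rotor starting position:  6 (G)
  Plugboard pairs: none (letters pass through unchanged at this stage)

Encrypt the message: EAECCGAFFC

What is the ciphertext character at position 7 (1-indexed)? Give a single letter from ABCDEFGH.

Char 1 ('E'): step: R->2, L=6; E->plug->E->R->H->L->A->refl->H->L'->B->R'->C->plug->C
Char 2 ('A'): step: R->3, L=6; A->plug->A->R->F->L->D->refl->G->L'->G->R'->D->plug->D
Char 3 ('E'): step: R->4, L=6; E->plug->E->R->D->L->C->refl->E->L'->E->R'->H->plug->H
Char 4 ('C'): step: R->5, L=6; C->plug->C->R->B->L->H->refl->A->L'->H->R'->E->plug->E
Char 5 ('C'): step: R->6, L=6; C->plug->C->R->B->L->H->refl->A->L'->H->R'->H->plug->H
Char 6 ('G'): step: R->7, L=6; G->plug->G->R->G->L->G->refl->D->L'->F->R'->C->plug->C
Char 7 ('A'): step: R->0, L->7 (L advanced); A->plug->A->R->H->L->A->refl->H->L'->G->R'->H->plug->H

H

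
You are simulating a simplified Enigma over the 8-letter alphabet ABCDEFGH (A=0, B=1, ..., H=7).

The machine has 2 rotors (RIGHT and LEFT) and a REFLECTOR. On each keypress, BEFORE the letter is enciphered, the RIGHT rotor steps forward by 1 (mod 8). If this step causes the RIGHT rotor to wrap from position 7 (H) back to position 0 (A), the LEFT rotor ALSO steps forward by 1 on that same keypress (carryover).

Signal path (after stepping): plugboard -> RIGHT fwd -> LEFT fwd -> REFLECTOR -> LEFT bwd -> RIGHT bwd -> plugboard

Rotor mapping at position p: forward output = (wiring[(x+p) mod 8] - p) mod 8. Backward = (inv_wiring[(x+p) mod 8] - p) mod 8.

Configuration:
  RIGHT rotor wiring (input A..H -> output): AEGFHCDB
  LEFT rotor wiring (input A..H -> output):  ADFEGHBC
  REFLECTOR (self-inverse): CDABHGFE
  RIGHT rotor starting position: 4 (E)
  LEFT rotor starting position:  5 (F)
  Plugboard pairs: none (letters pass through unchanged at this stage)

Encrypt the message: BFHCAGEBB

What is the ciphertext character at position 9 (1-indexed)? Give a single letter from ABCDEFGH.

Char 1 ('B'): step: R->5, L=5; B->plug->B->R->G->L->H->refl->E->L'->B->R'->F->plug->F
Char 2 ('F'): step: R->6, L=5; F->plug->F->R->H->L->B->refl->D->L'->D->R'->B->plug->B
Char 3 ('H'): step: R->7, L=5; H->plug->H->R->E->L->G->refl->F->L'->C->R'->A->plug->A
Char 4 ('C'): step: R->0, L->6 (L advanced); C->plug->C->R->G->L->A->refl->C->L'->C->R'->F->plug->F
Char 5 ('A'): step: R->1, L=6; A->plug->A->R->D->L->F->refl->G->L'->F->R'->B->plug->B
Char 6 ('G'): step: R->2, L=6; G->plug->G->R->G->L->A->refl->C->L'->C->R'->H->plug->H
Char 7 ('E'): step: R->3, L=6; E->plug->E->R->G->L->A->refl->C->L'->C->R'->A->plug->A
Char 8 ('B'): step: R->4, L=6; B->plug->B->R->G->L->A->refl->C->L'->C->R'->G->plug->G
Char 9 ('B'): step: R->5, L=6; B->plug->B->R->G->L->A->refl->C->L'->C->R'->H->plug->H

H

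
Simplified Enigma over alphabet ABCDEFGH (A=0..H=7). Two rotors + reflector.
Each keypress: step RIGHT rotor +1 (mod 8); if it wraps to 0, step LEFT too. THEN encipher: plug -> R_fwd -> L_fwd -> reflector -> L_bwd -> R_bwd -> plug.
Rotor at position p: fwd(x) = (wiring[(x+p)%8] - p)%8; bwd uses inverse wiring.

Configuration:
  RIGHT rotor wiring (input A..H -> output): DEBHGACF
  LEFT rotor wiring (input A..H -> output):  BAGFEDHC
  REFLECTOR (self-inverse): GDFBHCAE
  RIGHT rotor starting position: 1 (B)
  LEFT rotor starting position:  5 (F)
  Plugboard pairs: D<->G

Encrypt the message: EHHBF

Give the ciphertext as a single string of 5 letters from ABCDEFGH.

Answer: GFEFH

Derivation:
Char 1 ('E'): step: R->2, L=5; E->plug->E->R->A->L->G->refl->A->L'->G->R'->D->plug->G
Char 2 ('H'): step: R->3, L=5; H->plug->H->R->G->L->A->refl->G->L'->A->R'->F->plug->F
Char 3 ('H'): step: R->4, L=5; H->plug->H->R->D->L->E->refl->H->L'->H->R'->E->plug->E
Char 4 ('B'): step: R->5, L=5; B->plug->B->R->F->L->B->refl->D->L'->E->R'->F->plug->F
Char 5 ('F'): step: R->6, L=5; F->plug->F->R->B->L->C->refl->F->L'->C->R'->H->plug->H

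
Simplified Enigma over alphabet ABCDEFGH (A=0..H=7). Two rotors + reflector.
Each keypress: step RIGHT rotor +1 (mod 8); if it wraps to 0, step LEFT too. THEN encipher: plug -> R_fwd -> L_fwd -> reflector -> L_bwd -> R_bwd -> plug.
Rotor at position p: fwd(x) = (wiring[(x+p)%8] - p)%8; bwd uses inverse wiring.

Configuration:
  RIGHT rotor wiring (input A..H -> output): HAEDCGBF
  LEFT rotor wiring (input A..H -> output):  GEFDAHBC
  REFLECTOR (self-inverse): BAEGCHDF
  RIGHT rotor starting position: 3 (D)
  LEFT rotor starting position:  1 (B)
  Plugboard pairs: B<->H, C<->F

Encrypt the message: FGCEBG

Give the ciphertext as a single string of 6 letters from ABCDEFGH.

Answer: ABEHGH

Derivation:
Char 1 ('F'): step: R->4, L=1; F->plug->C->R->F->L->A->refl->B->L'->G->R'->A->plug->A
Char 2 ('G'): step: R->5, L=1; G->plug->G->R->G->L->B->refl->A->L'->F->R'->H->plug->B
Char 3 ('C'): step: R->6, L=1; C->plug->F->R->F->L->A->refl->B->L'->G->R'->E->plug->E
Char 4 ('E'): step: R->7, L=1; E->plug->E->R->E->L->G->refl->D->L'->A->R'->B->plug->H
Char 5 ('B'): step: R->0, L->2 (L advanced); B->plug->H->R->F->L->A->refl->B->L'->B->R'->G->plug->G
Char 6 ('G'): step: R->1, L=2; G->plug->G->R->E->L->H->refl->F->L'->D->R'->B->plug->H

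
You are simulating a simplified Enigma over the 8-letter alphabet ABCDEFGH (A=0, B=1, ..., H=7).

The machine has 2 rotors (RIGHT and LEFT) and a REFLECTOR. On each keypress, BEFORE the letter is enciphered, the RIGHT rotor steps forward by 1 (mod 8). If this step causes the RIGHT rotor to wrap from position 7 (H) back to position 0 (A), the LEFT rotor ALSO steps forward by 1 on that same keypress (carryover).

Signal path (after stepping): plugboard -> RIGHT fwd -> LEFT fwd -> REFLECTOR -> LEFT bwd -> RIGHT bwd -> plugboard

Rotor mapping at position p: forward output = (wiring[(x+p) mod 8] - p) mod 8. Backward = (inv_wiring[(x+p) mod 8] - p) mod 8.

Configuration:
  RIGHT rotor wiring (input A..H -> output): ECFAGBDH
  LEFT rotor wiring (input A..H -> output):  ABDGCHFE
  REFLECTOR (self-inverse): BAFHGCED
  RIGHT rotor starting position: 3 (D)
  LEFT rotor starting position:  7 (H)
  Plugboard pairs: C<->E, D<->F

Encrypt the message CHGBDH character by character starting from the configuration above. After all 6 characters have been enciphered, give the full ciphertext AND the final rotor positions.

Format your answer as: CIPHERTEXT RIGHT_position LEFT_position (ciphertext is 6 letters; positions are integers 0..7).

Char 1 ('C'): step: R->4, L=7; C->plug->E->R->A->L->F->refl->C->L'->C->R'->A->plug->A
Char 2 ('H'): step: R->5, L=7; H->plug->H->R->B->L->B->refl->A->L'->G->R'->B->plug->B
Char 3 ('G'): step: R->6, L=7; G->plug->G->R->A->L->F->refl->C->L'->C->R'->F->plug->D
Char 4 ('B'): step: R->7, L=7; B->plug->B->R->F->L->D->refl->H->L'->E->R'->H->plug->H
Char 5 ('D'): step: R->0, L->0 (L advanced); D->plug->F->R->B->L->B->refl->A->L'->A->R'->D->plug->F
Char 6 ('H'): step: R->1, L=0; H->plug->H->R->D->L->G->refl->E->L'->H->R'->C->plug->E
Final: ciphertext=ABDHFE, RIGHT=1, LEFT=0

Answer: ABDHFE 1 0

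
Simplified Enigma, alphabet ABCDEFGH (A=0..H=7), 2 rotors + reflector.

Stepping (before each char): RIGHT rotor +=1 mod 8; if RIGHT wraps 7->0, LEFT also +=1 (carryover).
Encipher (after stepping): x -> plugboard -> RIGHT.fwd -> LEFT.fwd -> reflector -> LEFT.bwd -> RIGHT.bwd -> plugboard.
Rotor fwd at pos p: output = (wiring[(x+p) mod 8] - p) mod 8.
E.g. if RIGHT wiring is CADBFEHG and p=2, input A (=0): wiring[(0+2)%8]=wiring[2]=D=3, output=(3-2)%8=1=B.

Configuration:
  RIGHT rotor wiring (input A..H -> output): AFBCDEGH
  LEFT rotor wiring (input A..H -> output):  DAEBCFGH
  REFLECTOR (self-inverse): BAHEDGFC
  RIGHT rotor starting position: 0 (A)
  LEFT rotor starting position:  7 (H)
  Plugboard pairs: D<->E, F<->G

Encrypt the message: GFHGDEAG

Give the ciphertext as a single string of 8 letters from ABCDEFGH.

Answer: CHEFCGEH

Derivation:
Char 1 ('G'): step: R->1, L=7; G->plug->F->R->F->L->D->refl->E->L'->B->R'->C->plug->C
Char 2 ('F'): step: R->2, L=7; F->plug->G->R->G->L->G->refl->F->L'->D->R'->H->plug->H
Char 3 ('H'): step: R->3, L=7; H->plug->H->R->G->L->G->refl->F->L'->D->R'->D->plug->E
Char 4 ('G'): step: R->4, L=7; G->plug->F->R->B->L->E->refl->D->L'->F->R'->G->plug->F
Char 5 ('D'): step: R->5, L=7; D->plug->E->R->A->L->A->refl->B->L'->C->R'->C->plug->C
Char 6 ('E'): step: R->6, L=7; E->plug->D->R->H->L->H->refl->C->L'->E->R'->F->plug->G
Char 7 ('A'): step: R->7, L=7; A->plug->A->R->A->L->A->refl->B->L'->C->R'->D->plug->E
Char 8 ('G'): step: R->0, L->0 (L advanced); G->plug->F->R->E->L->C->refl->H->L'->H->R'->H->plug->H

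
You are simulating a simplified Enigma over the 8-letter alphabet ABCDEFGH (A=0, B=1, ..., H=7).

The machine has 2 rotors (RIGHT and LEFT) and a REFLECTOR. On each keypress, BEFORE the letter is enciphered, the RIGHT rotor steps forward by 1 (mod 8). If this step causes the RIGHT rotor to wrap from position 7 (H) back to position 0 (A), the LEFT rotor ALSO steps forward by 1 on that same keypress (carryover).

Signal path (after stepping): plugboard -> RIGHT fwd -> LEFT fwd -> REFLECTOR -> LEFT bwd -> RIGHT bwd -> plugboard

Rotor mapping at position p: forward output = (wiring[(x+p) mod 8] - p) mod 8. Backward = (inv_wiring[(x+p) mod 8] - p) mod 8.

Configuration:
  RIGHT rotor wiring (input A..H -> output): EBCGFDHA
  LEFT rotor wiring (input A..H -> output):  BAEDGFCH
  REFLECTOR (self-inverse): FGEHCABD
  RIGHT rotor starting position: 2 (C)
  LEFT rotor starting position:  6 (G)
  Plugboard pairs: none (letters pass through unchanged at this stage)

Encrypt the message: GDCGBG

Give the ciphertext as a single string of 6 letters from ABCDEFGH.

Answer: EAHBFE

Derivation:
Char 1 ('G'): step: R->3, L=6; G->plug->G->R->G->L->A->refl->F->L'->F->R'->E->plug->E
Char 2 ('D'): step: R->4, L=6; D->plug->D->R->E->L->G->refl->B->L'->B->R'->A->plug->A
Char 3 ('C'): step: R->5, L=6; C->plug->C->R->D->L->C->refl->E->L'->A->R'->H->plug->H
Char 4 ('G'): step: R->6, L=6; G->plug->G->R->H->L->H->refl->D->L'->C->R'->B->plug->B
Char 5 ('B'): step: R->7, L=6; B->plug->B->R->F->L->F->refl->A->L'->G->R'->F->plug->F
Char 6 ('G'): step: R->0, L->7 (L advanced); G->plug->G->R->H->L->D->refl->H->L'->F->R'->E->plug->E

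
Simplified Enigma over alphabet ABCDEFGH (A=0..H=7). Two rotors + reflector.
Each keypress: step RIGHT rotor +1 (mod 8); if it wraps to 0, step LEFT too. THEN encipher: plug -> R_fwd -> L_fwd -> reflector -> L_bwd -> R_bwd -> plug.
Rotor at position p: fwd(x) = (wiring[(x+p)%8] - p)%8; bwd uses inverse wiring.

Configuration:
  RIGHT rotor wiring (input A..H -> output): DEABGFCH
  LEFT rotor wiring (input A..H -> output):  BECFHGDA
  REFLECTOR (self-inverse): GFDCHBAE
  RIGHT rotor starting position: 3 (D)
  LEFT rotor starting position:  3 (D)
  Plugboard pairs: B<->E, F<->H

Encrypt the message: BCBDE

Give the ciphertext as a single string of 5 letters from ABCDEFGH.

Char 1 ('B'): step: R->4, L=3; B->plug->E->R->H->L->H->refl->E->L'->B->R'->B->plug->E
Char 2 ('C'): step: R->5, L=3; C->plug->C->R->C->L->D->refl->C->L'->A->R'->A->plug->A
Char 3 ('B'): step: R->6, L=3; B->plug->E->R->C->L->D->refl->C->L'->A->R'->G->plug->G
Char 4 ('D'): step: R->7, L=3; D->plug->D->R->B->L->E->refl->H->L'->H->R'->F->plug->H
Char 5 ('E'): step: R->0, L->4 (L advanced); E->plug->B->R->E->L->F->refl->B->L'->H->R'->H->plug->F

Answer: EAGHF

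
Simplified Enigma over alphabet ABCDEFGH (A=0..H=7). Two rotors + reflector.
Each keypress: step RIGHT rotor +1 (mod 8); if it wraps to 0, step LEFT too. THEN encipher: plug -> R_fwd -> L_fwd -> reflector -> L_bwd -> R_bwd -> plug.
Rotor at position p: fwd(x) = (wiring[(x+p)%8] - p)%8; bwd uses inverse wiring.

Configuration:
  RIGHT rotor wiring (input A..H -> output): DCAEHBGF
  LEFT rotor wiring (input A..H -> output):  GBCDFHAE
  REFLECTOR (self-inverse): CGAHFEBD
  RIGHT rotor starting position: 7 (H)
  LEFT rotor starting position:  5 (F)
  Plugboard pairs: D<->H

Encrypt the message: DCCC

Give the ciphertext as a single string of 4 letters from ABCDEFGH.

Answer: HHEH

Derivation:
Char 1 ('D'): step: R->0, L->6 (L advanced); D->plug->H->R->F->L->F->refl->E->L'->E->R'->D->plug->H
Char 2 ('C'): step: R->1, L=6; C->plug->C->R->D->L->D->refl->H->L'->G->R'->D->plug->H
Char 3 ('C'): step: R->2, L=6; C->plug->C->R->F->L->F->refl->E->L'->E->R'->E->plug->E
Char 4 ('C'): step: R->3, L=6; C->plug->C->R->G->L->H->refl->D->L'->D->R'->D->plug->H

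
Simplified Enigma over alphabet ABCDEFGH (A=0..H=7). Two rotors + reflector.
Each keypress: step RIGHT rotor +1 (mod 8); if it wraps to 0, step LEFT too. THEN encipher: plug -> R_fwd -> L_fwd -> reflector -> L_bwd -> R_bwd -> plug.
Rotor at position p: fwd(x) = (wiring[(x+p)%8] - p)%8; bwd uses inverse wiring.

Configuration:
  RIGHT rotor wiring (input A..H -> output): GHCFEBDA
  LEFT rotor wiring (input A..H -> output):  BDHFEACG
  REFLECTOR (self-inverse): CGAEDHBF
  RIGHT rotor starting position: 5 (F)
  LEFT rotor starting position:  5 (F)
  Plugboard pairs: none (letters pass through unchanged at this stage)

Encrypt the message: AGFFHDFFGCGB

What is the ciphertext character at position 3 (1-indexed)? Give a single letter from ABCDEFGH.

Char 1 ('A'): step: R->6, L=5; A->plug->A->R->F->L->C->refl->A->L'->G->R'->G->plug->G
Char 2 ('G'): step: R->7, L=5; G->plug->G->R->C->L->B->refl->G->L'->E->R'->H->plug->H
Char 3 ('F'): step: R->0, L->6 (L advanced); F->plug->F->R->B->L->A->refl->C->L'->H->R'->B->plug->B

B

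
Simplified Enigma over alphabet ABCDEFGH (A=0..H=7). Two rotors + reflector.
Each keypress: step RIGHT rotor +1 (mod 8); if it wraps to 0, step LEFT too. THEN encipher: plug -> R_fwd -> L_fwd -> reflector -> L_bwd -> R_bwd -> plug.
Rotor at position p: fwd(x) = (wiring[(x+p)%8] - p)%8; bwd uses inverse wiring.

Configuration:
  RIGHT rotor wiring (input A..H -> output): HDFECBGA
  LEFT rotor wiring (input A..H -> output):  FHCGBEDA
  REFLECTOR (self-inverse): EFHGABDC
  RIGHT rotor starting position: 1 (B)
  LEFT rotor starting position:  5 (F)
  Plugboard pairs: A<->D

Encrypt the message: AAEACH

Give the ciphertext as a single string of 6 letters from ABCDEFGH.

Answer: DBFBBF

Derivation:
Char 1 ('A'): step: R->2, L=5; A->plug->D->R->H->L->E->refl->A->L'->D->R'->A->plug->D
Char 2 ('A'): step: R->3, L=5; A->plug->D->R->D->L->A->refl->E->L'->H->R'->B->plug->B
Char 3 ('E'): step: R->4, L=5; E->plug->E->R->D->L->A->refl->E->L'->H->R'->F->plug->F
Char 4 ('A'): step: R->5, L=5; A->plug->D->R->C->L->D->refl->G->L'->B->R'->B->plug->B
Char 5 ('C'): step: R->6, L=5; C->plug->C->R->B->L->G->refl->D->L'->C->R'->B->plug->B
Char 6 ('H'): step: R->7, L=5; H->plug->H->R->H->L->E->refl->A->L'->D->R'->F->plug->F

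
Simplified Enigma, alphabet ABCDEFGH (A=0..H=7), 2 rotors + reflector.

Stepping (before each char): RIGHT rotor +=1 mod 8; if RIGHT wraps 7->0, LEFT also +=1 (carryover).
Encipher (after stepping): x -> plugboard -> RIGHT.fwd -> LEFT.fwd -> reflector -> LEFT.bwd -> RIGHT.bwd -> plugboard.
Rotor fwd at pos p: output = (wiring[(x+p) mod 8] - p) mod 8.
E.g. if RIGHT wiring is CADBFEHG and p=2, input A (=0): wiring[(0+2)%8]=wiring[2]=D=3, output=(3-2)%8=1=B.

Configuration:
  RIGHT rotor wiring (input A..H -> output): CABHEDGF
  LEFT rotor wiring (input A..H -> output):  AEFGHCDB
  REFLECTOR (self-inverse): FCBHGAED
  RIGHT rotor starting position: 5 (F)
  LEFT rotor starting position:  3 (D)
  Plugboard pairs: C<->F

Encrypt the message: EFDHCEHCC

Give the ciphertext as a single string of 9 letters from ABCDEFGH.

Answer: HGGGBFGBF

Derivation:
Char 1 ('E'): step: R->6, L=3; E->plug->E->R->D->L->A->refl->F->L'->F->R'->H->plug->H
Char 2 ('F'): step: R->7, L=3; F->plug->C->R->B->L->E->refl->G->L'->E->R'->G->plug->G
Char 3 ('D'): step: R->0, L->4 (L advanced); D->plug->D->R->H->L->C->refl->B->L'->G->R'->G->plug->G
Char 4 ('H'): step: R->1, L=4; H->plug->H->R->B->L->G->refl->E->L'->E->R'->G->plug->G
Char 5 ('C'): step: R->2, L=4; C->plug->F->R->D->L->F->refl->A->L'->F->R'->B->plug->B
Char 6 ('E'): step: R->3, L=4; E->plug->E->R->C->L->H->refl->D->L'->A->R'->C->plug->F
Char 7 ('H'): step: R->4, L=4; H->plug->H->R->D->L->F->refl->A->L'->F->R'->G->plug->G
Char 8 ('C'): step: R->5, L=4; C->plug->F->R->E->L->E->refl->G->L'->B->R'->B->plug->B
Char 9 ('C'): step: R->6, L=4; C->plug->F->R->B->L->G->refl->E->L'->E->R'->C->plug->F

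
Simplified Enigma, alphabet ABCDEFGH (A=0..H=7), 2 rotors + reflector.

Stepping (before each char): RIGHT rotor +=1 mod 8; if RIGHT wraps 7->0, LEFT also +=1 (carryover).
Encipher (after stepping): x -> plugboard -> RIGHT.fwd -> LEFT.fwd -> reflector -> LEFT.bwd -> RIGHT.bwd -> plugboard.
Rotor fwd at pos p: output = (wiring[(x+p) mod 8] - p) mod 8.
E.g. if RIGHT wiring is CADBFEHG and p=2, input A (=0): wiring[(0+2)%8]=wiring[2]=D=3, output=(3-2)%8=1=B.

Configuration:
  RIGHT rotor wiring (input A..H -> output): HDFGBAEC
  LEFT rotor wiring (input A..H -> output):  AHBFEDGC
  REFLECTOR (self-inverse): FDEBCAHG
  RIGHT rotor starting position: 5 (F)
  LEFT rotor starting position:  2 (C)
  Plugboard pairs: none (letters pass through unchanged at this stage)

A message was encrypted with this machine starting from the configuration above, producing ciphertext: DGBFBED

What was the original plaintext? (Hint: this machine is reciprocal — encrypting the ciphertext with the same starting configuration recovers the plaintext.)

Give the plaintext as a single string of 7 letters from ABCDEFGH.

Answer: EAEGCFC

Derivation:
Char 1 ('D'): step: R->6, L=2; D->plug->D->R->F->L->A->refl->F->L'->H->R'->E->plug->E
Char 2 ('G'): step: R->7, L=2; G->plug->G->R->B->L->D->refl->B->L'->D->R'->A->plug->A
Char 3 ('B'): step: R->0, L->3 (L advanced); B->plug->B->R->D->L->D->refl->B->L'->B->R'->E->plug->E
Char 4 ('F'): step: R->1, L=3; F->plug->F->R->D->L->D->refl->B->L'->B->R'->G->plug->G
Char 5 ('B'): step: R->2, L=3; B->plug->B->R->E->L->H->refl->G->L'->H->R'->C->plug->C
Char 6 ('E'): step: R->3, L=3; E->plug->E->R->H->L->G->refl->H->L'->E->R'->F->plug->F
Char 7 ('D'): step: R->4, L=3; D->plug->D->R->G->L->E->refl->C->L'->A->R'->C->plug->C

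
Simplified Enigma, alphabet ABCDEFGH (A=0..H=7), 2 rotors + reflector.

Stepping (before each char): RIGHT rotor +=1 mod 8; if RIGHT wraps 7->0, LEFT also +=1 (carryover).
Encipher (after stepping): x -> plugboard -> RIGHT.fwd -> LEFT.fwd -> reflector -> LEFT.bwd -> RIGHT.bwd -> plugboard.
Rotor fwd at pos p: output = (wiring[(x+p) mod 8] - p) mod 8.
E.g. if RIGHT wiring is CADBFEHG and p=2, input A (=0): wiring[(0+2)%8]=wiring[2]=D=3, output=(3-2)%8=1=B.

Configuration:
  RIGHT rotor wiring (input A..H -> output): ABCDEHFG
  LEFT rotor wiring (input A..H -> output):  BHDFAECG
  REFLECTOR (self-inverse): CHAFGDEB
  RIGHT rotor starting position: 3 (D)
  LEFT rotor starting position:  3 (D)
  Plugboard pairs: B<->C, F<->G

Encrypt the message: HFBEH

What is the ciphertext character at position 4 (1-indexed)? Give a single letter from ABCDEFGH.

Char 1 ('H'): step: R->4, L=3; H->plug->H->R->H->L->A->refl->C->L'->A->R'->A->plug->A
Char 2 ('F'): step: R->5, L=3; F->plug->G->R->G->L->E->refl->G->L'->F->R'->F->plug->G
Char 3 ('B'): step: R->6, L=3; B->plug->C->R->C->L->B->refl->H->L'->D->R'->D->plug->D
Char 4 ('E'): step: R->7, L=3; E->plug->E->R->E->L->D->refl->F->L'->B->R'->B->plug->C

C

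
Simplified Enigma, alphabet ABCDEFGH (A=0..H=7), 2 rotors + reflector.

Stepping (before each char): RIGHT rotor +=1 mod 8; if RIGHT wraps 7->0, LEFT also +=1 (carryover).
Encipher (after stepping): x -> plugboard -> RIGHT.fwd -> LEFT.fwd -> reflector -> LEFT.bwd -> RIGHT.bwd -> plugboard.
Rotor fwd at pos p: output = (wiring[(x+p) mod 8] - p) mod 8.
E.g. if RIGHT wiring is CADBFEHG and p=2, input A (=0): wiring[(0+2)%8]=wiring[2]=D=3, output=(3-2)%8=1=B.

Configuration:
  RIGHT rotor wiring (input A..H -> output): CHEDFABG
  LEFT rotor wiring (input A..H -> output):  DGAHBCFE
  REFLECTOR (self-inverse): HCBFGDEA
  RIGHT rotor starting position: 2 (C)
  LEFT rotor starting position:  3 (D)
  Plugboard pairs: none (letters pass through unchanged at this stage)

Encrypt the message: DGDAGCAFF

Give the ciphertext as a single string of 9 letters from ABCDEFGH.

Answer: FAECCDHCA

Derivation:
Char 1 ('D'): step: R->3, L=3; D->plug->D->R->G->L->D->refl->F->L'->H->R'->F->plug->F
Char 2 ('G'): step: R->4, L=3; G->plug->G->R->A->L->E->refl->G->L'->B->R'->A->plug->A
Char 3 ('D'): step: R->5, L=3; D->plug->D->R->F->L->A->refl->H->L'->C->R'->E->plug->E
Char 4 ('A'): step: R->6, L=3; A->plug->A->R->D->L->C->refl->B->L'->E->R'->C->plug->C
Char 5 ('G'): step: R->7, L=3; G->plug->G->R->B->L->G->refl->E->L'->A->R'->C->plug->C
Char 6 ('C'): step: R->0, L->4 (L advanced); C->plug->C->R->E->L->H->refl->A->L'->D->R'->D->plug->D
Char 7 ('A'): step: R->1, L=4; A->plug->A->R->G->L->E->refl->G->L'->B->R'->H->plug->H
Char 8 ('F'): step: R->2, L=4; F->plug->F->R->E->L->H->refl->A->L'->D->R'->C->plug->C
Char 9 ('F'): step: R->3, L=4; F->plug->F->R->H->L->D->refl->F->L'->A->R'->A->plug->A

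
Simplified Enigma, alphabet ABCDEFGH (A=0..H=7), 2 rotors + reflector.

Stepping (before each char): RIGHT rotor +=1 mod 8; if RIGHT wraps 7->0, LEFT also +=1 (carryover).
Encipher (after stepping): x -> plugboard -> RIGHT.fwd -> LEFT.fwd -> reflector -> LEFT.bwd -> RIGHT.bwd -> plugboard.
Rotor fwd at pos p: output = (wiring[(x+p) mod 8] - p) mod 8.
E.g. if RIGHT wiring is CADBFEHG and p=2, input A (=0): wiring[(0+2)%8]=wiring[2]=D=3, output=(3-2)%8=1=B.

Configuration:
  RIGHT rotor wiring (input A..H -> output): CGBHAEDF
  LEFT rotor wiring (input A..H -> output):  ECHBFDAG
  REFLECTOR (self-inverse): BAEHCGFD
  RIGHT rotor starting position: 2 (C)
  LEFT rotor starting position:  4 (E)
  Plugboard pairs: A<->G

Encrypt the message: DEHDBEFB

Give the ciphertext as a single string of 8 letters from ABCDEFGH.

Char 1 ('D'): step: R->3, L=4; D->plug->D->R->A->L->B->refl->A->L'->E->R'->A->plug->G
Char 2 ('E'): step: R->4, L=4; E->plug->E->R->G->L->D->refl->H->L'->B->R'->D->plug->D
Char 3 ('H'): step: R->5, L=4; H->plug->H->R->D->L->C->refl->E->L'->C->R'->G->plug->A
Char 4 ('D'): step: R->6, L=4; D->plug->D->R->A->L->B->refl->A->L'->E->R'->C->plug->C
Char 5 ('B'): step: R->7, L=4; B->plug->B->R->D->L->C->refl->E->L'->C->R'->D->plug->D
Char 6 ('E'): step: R->0, L->5 (L advanced); E->plug->E->R->A->L->G->refl->F->L'->E->R'->F->plug->F
Char 7 ('F'): step: R->1, L=5; F->plug->F->R->C->L->B->refl->A->L'->H->R'->D->plug->D
Char 8 ('B'): step: R->2, L=5; B->plug->B->R->F->L->C->refl->E->L'->G->R'->C->plug->C

Answer: GDACDFDC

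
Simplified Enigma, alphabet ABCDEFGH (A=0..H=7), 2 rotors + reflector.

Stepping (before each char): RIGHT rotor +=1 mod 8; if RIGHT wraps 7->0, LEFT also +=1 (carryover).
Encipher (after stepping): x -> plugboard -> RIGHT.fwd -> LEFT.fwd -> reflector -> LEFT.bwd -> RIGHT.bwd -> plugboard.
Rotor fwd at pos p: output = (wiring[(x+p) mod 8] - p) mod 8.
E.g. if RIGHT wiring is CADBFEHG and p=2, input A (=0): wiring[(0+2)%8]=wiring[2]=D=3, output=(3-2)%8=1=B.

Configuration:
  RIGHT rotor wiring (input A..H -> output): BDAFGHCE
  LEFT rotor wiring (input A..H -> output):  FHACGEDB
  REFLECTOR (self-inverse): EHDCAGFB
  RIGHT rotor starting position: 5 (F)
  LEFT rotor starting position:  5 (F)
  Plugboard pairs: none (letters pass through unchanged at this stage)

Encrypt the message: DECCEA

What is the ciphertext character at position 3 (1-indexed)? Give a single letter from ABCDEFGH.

Char 1 ('D'): step: R->6, L=5; D->plug->D->R->F->L->D->refl->C->L'->E->R'->A->plug->A
Char 2 ('E'): step: R->7, L=5; E->plug->E->R->G->L->F->refl->G->L'->B->R'->D->plug->D
Char 3 ('C'): step: R->0, L->6 (L advanced); C->plug->C->R->A->L->F->refl->G->L'->H->R'->F->plug->F

F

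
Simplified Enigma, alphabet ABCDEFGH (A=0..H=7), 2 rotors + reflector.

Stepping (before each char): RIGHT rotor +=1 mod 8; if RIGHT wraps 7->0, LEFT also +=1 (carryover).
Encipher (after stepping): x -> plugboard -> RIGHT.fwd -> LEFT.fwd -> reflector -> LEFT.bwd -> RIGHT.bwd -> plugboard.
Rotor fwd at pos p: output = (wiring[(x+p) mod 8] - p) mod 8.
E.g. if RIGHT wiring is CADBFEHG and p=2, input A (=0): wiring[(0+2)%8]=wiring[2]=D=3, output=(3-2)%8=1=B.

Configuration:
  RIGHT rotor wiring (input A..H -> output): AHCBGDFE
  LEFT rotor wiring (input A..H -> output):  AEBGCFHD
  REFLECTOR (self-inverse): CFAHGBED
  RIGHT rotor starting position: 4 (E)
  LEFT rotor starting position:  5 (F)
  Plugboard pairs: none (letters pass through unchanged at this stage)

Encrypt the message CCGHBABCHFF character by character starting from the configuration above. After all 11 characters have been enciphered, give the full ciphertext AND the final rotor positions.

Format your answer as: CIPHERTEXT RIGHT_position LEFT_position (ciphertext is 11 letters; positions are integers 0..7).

Answer: AHDBCDADBBG 7 6

Derivation:
Char 1 ('C'): step: R->5, L=5; C->plug->C->R->H->L->F->refl->B->L'->G->R'->A->plug->A
Char 2 ('C'): step: R->6, L=5; C->plug->C->R->C->L->G->refl->E->L'->F->R'->H->plug->H
Char 3 ('G'): step: R->7, L=5; G->plug->G->R->E->L->H->refl->D->L'->D->R'->D->plug->D
Char 4 ('H'): step: R->0, L->6 (L advanced); H->plug->H->R->E->L->D->refl->H->L'->H->R'->B->plug->B
Char 5 ('B'): step: R->1, L=6; B->plug->B->R->B->L->F->refl->B->L'->A->R'->C->plug->C
Char 6 ('A'): step: R->2, L=6; A->plug->A->R->A->L->B->refl->F->L'->B->R'->D->plug->D
Char 7 ('B'): step: R->3, L=6; B->plug->B->R->D->L->G->refl->E->L'->G->R'->A->plug->A
Char 8 ('C'): step: R->4, L=6; C->plug->C->R->B->L->F->refl->B->L'->A->R'->D->plug->D
Char 9 ('H'): step: R->5, L=6; H->plug->H->R->B->L->F->refl->B->L'->A->R'->B->plug->B
Char 10 ('F'): step: R->6, L=6; F->plug->F->R->D->L->G->refl->E->L'->G->R'->B->plug->B
Char 11 ('F'): step: R->7, L=6; F->plug->F->R->H->L->H->refl->D->L'->E->R'->G->plug->G
Final: ciphertext=AHDBCDADBBG, RIGHT=7, LEFT=6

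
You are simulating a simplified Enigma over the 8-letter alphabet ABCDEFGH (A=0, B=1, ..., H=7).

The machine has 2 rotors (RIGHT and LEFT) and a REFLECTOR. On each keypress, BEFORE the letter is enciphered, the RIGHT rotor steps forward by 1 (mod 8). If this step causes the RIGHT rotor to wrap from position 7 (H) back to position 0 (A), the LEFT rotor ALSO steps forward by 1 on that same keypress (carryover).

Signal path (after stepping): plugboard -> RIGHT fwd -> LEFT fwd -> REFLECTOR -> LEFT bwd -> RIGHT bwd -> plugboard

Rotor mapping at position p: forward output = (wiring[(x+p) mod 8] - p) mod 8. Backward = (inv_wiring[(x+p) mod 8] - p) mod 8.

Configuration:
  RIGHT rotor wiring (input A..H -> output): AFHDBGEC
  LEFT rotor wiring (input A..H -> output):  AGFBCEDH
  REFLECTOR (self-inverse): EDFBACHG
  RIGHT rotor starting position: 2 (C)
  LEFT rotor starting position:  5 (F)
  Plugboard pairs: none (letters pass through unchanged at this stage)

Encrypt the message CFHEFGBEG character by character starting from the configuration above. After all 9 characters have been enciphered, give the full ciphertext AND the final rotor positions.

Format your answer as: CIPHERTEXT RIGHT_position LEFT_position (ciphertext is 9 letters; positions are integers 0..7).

Char 1 ('C'): step: R->3, L=5; C->plug->C->R->D->L->D->refl->B->L'->E->R'->H->plug->H
Char 2 ('F'): step: R->4, L=5; F->plug->F->R->B->L->G->refl->H->L'->A->R'->C->plug->C
Char 3 ('H'): step: R->5, L=5; H->plug->H->R->E->L->B->refl->D->L'->D->R'->D->plug->D
Char 4 ('E'): step: R->6, L=5; E->plug->E->R->B->L->G->refl->H->L'->A->R'->H->plug->H
Char 5 ('F'): step: R->7, L=5; F->plug->F->R->C->L->C->refl->F->L'->H->R'->G->plug->G
Char 6 ('G'): step: R->0, L->6 (L advanced); G->plug->G->R->E->L->H->refl->G->L'->H->R'->C->plug->C
Char 7 ('B'): step: R->1, L=6; B->plug->B->R->G->L->E->refl->A->L'->D->R'->F->plug->F
Char 8 ('E'): step: R->2, L=6; E->plug->E->R->C->L->C->refl->F->L'->A->R'->F->plug->F
Char 9 ('G'): step: R->3, L=6; G->plug->G->R->C->L->C->refl->F->L'->A->R'->A->plug->A
Final: ciphertext=HCDHGCFFA, RIGHT=3, LEFT=6

Answer: HCDHGCFFA 3 6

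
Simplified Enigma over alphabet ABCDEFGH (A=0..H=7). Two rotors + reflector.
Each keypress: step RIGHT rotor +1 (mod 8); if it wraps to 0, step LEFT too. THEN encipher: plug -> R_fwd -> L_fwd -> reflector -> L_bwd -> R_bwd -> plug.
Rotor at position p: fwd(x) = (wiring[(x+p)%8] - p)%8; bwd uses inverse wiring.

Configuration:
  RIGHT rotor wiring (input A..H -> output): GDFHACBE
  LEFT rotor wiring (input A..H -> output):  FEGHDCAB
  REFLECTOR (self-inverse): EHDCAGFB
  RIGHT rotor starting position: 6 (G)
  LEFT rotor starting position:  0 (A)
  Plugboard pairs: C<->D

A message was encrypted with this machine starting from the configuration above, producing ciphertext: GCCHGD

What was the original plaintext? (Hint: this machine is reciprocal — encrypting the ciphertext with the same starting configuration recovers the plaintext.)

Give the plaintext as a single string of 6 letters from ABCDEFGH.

Char 1 ('G'): step: R->7, L=0; G->plug->G->R->D->L->H->refl->B->L'->H->R'->B->plug->B
Char 2 ('C'): step: R->0, L->1 (L advanced); C->plug->D->R->H->L->E->refl->A->L'->G->R'->A->plug->A
Char 3 ('C'): step: R->1, L=1; C->plug->D->R->H->L->E->refl->A->L'->G->R'->C->plug->D
Char 4 ('H'): step: R->2, L=1; H->plug->H->R->B->L->F->refl->G->L'->C->R'->F->plug->F
Char 5 ('G'): step: R->3, L=1; G->plug->G->R->A->L->D->refl->C->L'->D->R'->F->plug->F
Char 6 ('D'): step: R->4, L=1; D->plug->C->R->F->L->H->refl->B->L'->E->R'->A->plug->A

Answer: BADFFA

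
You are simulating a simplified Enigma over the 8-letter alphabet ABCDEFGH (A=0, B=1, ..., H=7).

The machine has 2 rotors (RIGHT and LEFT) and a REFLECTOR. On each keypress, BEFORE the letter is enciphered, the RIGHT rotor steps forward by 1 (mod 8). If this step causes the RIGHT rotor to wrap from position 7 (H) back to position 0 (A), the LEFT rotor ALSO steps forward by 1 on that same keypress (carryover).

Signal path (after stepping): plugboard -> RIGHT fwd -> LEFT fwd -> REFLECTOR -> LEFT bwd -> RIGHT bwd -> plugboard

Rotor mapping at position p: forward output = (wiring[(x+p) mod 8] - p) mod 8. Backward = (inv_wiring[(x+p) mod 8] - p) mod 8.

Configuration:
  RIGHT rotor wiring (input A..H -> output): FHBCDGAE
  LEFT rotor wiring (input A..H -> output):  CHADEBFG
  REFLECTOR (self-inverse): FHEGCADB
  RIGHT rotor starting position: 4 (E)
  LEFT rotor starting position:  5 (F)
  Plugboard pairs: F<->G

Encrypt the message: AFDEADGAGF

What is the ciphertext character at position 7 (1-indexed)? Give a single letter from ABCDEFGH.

Char 1 ('A'): step: R->5, L=5; A->plug->A->R->B->L->A->refl->F->L'->D->R'->B->plug->B
Char 2 ('F'): step: R->6, L=5; F->plug->G->R->F->L->D->refl->G->L'->G->R'->B->plug->B
Char 3 ('D'): step: R->7, L=5; D->plug->D->R->C->L->B->refl->H->L'->H->R'->G->plug->F
Char 4 ('E'): step: R->0, L->6 (L advanced); E->plug->E->R->D->L->B->refl->H->L'->A->R'->G->plug->F
Char 5 ('A'): step: R->1, L=6; A->plug->A->R->G->L->G->refl->D->L'->H->R'->F->plug->G
Char 6 ('D'): step: R->2, L=6; D->plug->D->R->E->L->C->refl->E->L'->C->R'->F->plug->G
Char 7 ('G'): step: R->3, L=6; G->plug->F->R->C->L->E->refl->C->L'->E->R'->G->plug->F

F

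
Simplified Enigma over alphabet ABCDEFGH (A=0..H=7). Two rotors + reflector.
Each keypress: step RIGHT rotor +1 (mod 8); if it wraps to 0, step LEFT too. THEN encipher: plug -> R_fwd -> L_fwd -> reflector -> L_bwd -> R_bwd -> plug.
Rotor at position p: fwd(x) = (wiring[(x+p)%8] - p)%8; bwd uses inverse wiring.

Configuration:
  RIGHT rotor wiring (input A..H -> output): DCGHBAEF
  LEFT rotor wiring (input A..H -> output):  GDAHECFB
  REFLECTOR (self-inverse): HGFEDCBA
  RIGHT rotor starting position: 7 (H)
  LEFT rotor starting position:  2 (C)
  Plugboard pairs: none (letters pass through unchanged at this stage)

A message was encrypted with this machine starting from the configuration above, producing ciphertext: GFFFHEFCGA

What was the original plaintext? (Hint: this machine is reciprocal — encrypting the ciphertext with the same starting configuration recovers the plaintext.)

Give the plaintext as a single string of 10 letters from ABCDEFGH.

Char 1 ('G'): step: R->0, L->3 (L advanced); G->plug->G->R->E->L->G->refl->B->L'->B->R'->E->plug->E
Char 2 ('F'): step: R->1, L=3; F->plug->F->R->D->L->C->refl->F->L'->H->R'->E->plug->E
Char 3 ('F'): step: R->2, L=3; F->plug->F->R->D->L->C->refl->F->L'->H->R'->C->plug->C
Char 4 ('F'): step: R->3, L=3; F->plug->F->R->A->L->E->refl->D->L'->F->R'->C->plug->C
Char 5 ('H'): step: R->4, L=3; H->plug->H->R->D->L->C->refl->F->L'->H->R'->E->plug->E
Char 6 ('E'): step: R->5, L=3; E->plug->E->R->F->L->D->refl->E->L'->A->R'->C->plug->C
Char 7 ('F'): step: R->6, L=3; F->plug->F->R->B->L->B->refl->G->L'->E->R'->D->plug->D
Char 8 ('C'): step: R->7, L=3; C->plug->C->R->D->L->C->refl->F->L'->H->R'->D->plug->D
Char 9 ('G'): step: R->0, L->4 (L advanced); G->plug->G->R->E->L->C->refl->F->L'->D->R'->A->plug->A
Char 10 ('A'): step: R->1, L=4; A->plug->A->R->B->L->G->refl->B->L'->C->R'->H->plug->H

Answer: EECCECDDAH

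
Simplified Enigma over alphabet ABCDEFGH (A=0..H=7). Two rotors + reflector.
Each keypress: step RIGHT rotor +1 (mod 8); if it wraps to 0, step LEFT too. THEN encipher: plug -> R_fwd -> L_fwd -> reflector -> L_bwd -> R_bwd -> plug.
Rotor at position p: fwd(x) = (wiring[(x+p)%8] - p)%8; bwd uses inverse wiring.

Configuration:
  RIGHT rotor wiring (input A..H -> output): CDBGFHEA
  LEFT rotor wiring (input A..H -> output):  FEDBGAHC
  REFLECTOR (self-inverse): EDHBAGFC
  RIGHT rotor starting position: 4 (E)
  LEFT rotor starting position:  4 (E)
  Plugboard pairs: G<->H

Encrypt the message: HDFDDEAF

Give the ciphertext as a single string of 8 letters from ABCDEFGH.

Answer: DGHBGDGC

Derivation:
Char 1 ('H'): step: R->5, L=4; H->plug->G->R->B->L->E->refl->A->L'->F->R'->D->plug->D
Char 2 ('D'): step: R->6, L=4; D->plug->D->R->F->L->A->refl->E->L'->B->R'->H->plug->G
Char 3 ('F'): step: R->7, L=4; F->plug->F->R->G->L->H->refl->C->L'->A->R'->G->plug->H
Char 4 ('D'): step: R->0, L->5 (L advanced); D->plug->D->R->G->L->E->refl->A->L'->D->R'->B->plug->B
Char 5 ('D'): step: R->1, L=5; D->plug->D->R->E->L->H->refl->C->L'->B->R'->H->plug->G
Char 6 ('E'): step: R->2, L=5; E->plug->E->R->C->L->F->refl->G->L'->F->R'->D->plug->D
Char 7 ('A'): step: R->3, L=5; A->plug->A->R->D->L->A->refl->E->L'->G->R'->H->plug->G
Char 8 ('F'): step: R->4, L=5; F->plug->F->R->H->L->B->refl->D->L'->A->R'->C->plug->C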